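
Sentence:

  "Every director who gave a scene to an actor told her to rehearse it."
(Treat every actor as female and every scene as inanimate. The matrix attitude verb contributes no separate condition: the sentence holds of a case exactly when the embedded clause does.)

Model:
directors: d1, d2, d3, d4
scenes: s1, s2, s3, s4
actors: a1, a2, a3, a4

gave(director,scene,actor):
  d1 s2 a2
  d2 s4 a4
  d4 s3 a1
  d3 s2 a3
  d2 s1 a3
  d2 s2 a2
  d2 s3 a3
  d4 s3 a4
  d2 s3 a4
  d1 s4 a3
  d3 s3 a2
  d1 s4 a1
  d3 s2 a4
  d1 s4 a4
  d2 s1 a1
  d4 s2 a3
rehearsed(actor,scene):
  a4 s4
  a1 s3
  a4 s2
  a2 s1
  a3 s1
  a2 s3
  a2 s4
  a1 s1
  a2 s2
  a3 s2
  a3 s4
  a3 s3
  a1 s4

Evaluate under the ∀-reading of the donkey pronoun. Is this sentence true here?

False

"her" takes "an actor" as antecedent and "it" takes "a scene"; both are donkey pronouns co-varying with the restrictor.
Strong reading: for every (d,s,a) with gave(d,s,a), rehearsed(a,s).
Restrictor triples: (d1,s2,a2)→rehearsed(a2,s2) ✓  (d1,s4,a1)→rehearsed(a1,s4) ✓  (d1,s4,a3)→rehearsed(a3,s4) ✓  (d1,s4,a4)→rehearsed(a4,s4) ✓  (d2,s1,a1)→rehearsed(a1,s1) ✓  (d2,s1,a3)→rehearsed(a3,s1) ✓  (d2,s2,a2)→rehearsed(a2,s2) ✓  (d2,s3,a3)→rehearsed(a3,s3) ✓  (d2,s3,a4)→rehearsed(a4,s3) ✗  (d2,s4,a4)→rehearsed(a4,s4) ✓  (d3,s2,a3)→rehearsed(a3,s2) ✓  (d3,s2,a4)→rehearsed(a4,s2) ✓  (d3,s3,a2)→rehearsed(a2,s3) ✓  (d4,s2,a3)→rehearsed(a3,s2) ✓  (d4,s3,a1)→rehearsed(a1,s3) ✓  (d4,s3,a4)→rehearsed(a4,s3) ✗
Counterexample: (d2,s3,a4) — rehearsed(a4,s3) does not hold.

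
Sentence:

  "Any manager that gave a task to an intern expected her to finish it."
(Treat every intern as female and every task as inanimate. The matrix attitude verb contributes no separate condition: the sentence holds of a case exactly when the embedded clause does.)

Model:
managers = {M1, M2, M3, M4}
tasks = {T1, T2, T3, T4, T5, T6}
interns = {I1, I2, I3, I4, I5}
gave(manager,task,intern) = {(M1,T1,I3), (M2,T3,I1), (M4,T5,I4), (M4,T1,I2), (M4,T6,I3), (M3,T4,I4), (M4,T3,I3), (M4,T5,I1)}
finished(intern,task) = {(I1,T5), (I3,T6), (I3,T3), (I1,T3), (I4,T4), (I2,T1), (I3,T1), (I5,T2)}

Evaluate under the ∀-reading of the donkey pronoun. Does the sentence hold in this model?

"her" takes "an intern" as antecedent and "it" takes "a task"; both are donkey pronouns co-varying with the restrictor.
Strong reading: for every (m,t,i) with gave(m,t,i), finished(i,t).
Restrictor triples: (M1,T1,I3)→finished(I3,T1) ✓  (M2,T3,I1)→finished(I1,T3) ✓  (M3,T4,I4)→finished(I4,T4) ✓  (M4,T1,I2)→finished(I2,T1) ✓  (M4,T3,I3)→finished(I3,T3) ✓  (M4,T5,I1)→finished(I1,T5) ✓  (M4,T5,I4)→finished(I4,T5) ✗  (M4,T6,I3)→finished(I3,T6) ✓
Counterexample: (M4,T5,I4) — finished(I4,T5) does not hold.

False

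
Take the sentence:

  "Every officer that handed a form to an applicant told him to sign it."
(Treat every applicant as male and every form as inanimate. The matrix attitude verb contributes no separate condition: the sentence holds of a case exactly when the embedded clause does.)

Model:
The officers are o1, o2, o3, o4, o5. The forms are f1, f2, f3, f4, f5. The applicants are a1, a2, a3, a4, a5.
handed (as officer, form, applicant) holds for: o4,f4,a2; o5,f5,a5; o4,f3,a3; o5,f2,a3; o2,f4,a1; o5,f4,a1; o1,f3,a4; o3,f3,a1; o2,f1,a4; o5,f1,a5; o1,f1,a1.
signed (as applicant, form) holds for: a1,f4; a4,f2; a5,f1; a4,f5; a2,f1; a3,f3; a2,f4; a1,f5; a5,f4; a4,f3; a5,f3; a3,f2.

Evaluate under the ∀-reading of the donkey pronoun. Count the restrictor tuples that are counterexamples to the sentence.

4

"him" takes "an applicant" as antecedent and "it" takes "a form"; both are donkey pronouns co-varying with the restrictor.
Strong reading: for every (o,f,a) with handed(o,f,a), signed(a,f).
Restrictor triples: (o1,f1,a1)→signed(a1,f1) ✗  (o1,f3,a4)→signed(a4,f3) ✓  (o2,f1,a4)→signed(a4,f1) ✗  (o2,f4,a1)→signed(a1,f4) ✓  (o3,f3,a1)→signed(a1,f3) ✗  (o4,f3,a3)→signed(a3,f3) ✓  (o4,f4,a2)→signed(a2,f4) ✓  (o5,f1,a5)→signed(a5,f1) ✓  (o5,f2,a3)→signed(a3,f2) ✓  (o5,f4,a1)→signed(a1,f4) ✓  (o5,f5,a5)→signed(a5,f5) ✗
Counterexamples (restrictor triples failing the scope): 4.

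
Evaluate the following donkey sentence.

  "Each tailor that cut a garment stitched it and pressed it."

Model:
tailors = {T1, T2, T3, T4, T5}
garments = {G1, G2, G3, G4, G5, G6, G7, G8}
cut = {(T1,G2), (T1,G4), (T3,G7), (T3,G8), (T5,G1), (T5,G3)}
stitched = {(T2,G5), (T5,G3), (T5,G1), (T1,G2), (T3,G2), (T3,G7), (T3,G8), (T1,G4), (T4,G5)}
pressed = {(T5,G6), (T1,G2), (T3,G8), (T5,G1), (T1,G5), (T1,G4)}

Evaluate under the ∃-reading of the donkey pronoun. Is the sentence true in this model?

True

"it" takes "a garment" as antecedent — a donkey pronoun bound across the clause boundary.
Weak reading: every tailor t with some cut-garment has at least one cut-garment g such that stitched(t,g) ∧ pressed(t,g).
Per tailor: T1:✓  T3:✓  T5:✓
Every tailor in the restrictor has a witness.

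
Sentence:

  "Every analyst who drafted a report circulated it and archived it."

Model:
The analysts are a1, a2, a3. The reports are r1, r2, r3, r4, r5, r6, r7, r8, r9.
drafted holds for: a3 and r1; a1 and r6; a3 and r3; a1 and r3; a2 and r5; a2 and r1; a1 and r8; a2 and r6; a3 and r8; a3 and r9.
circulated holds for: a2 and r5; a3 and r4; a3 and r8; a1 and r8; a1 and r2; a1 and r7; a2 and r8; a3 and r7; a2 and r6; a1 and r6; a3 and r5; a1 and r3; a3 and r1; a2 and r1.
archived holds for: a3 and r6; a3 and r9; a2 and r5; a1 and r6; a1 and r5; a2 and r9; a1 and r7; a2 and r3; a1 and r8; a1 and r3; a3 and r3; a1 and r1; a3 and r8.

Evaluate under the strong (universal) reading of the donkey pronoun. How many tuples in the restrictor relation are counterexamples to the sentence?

5

"it" takes "a report" as antecedent — a donkey pronoun bound across the clause boundary.
Strong reading: for every (a,r) with drafted(a,r), circulated(a,r) ∧ archived(a,r).
Restrictor pairs: (a1,r3) ✓  (a1,r6) ✓  (a1,r8) ✓  (a2,r1) ✗  (a2,r5) ✓  (a2,r6) ✗  (a3,r1) ✗  (a3,r3) ✗  (a3,r8) ✓  (a3,r9) ✗
Counterexamples (restrictor pairs failing the scope): 5.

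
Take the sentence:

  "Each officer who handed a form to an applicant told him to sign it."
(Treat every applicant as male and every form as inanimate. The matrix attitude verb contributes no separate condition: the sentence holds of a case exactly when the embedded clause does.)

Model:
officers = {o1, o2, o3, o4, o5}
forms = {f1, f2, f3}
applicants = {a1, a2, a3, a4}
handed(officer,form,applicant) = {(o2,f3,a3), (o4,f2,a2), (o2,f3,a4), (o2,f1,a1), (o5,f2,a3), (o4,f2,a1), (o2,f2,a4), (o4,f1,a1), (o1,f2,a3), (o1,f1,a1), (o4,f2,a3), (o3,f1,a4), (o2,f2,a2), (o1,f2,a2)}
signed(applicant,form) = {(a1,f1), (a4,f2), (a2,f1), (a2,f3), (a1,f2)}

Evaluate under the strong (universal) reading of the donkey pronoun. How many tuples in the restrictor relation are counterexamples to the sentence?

"him" takes "an applicant" as antecedent and "it" takes "a form"; both are donkey pronouns co-varying with the restrictor.
Strong reading: for every (o,f,a) with handed(o,f,a), signed(a,f).
Restrictor triples: (o1,f1,a1)→signed(a1,f1) ✓  (o1,f2,a2)→signed(a2,f2) ✗  (o1,f2,a3)→signed(a3,f2) ✗  (o2,f1,a1)→signed(a1,f1) ✓  (o2,f2,a2)→signed(a2,f2) ✗  (o2,f2,a4)→signed(a4,f2) ✓  (o2,f3,a3)→signed(a3,f3) ✗  (o2,f3,a4)→signed(a4,f3) ✗  (o3,f1,a4)→signed(a4,f1) ✗  (o4,f1,a1)→signed(a1,f1) ✓  (o4,f2,a1)→signed(a1,f2) ✓  (o4,f2,a2)→signed(a2,f2) ✗  (o4,f2,a3)→signed(a3,f2) ✗  (o5,f2,a3)→signed(a3,f2) ✗
Counterexamples (restrictor triples failing the scope): 9.

9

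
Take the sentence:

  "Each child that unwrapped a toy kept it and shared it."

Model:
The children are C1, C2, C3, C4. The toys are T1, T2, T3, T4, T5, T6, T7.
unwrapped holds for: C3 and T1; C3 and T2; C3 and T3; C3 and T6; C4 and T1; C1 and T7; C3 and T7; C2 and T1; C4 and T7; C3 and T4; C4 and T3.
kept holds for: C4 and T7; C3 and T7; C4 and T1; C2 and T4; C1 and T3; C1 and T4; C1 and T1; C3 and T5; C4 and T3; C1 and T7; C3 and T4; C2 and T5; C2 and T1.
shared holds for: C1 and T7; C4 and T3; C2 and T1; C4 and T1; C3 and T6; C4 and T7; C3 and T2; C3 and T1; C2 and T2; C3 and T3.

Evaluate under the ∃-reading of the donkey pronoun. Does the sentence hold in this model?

False

"it" takes "a toy" as antecedent — a donkey pronoun bound across the clause boundary.
Weak reading: every child c with some unwrapped-toy has at least one unwrapped-toy t such that kept(c,t) ∧ shared(c,t).
Per child: C1:✓  C2:✓  C3:✗  C4:✓
C3 has no witness among its unwrapped-toys.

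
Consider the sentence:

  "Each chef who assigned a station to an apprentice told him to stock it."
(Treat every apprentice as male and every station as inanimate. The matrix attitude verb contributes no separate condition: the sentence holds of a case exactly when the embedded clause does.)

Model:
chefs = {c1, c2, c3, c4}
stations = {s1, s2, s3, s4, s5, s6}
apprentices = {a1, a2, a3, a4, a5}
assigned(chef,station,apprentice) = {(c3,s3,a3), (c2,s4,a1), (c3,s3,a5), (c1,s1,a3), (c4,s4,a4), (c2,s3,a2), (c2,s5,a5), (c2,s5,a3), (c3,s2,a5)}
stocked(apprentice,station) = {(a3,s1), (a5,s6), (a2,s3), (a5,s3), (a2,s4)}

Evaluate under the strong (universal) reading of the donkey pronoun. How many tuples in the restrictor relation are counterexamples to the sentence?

"him" takes "an apprentice" as antecedent and "it" takes "a station"; both are donkey pronouns co-varying with the restrictor.
Strong reading: for every (c,s,a) with assigned(c,s,a), stocked(a,s).
Restrictor triples: (c1,s1,a3)→stocked(a3,s1) ✓  (c2,s3,a2)→stocked(a2,s3) ✓  (c2,s4,a1)→stocked(a1,s4) ✗  (c2,s5,a3)→stocked(a3,s5) ✗  (c2,s5,a5)→stocked(a5,s5) ✗  (c3,s2,a5)→stocked(a5,s2) ✗  (c3,s3,a3)→stocked(a3,s3) ✗  (c3,s3,a5)→stocked(a5,s3) ✓  (c4,s4,a4)→stocked(a4,s4) ✗
Counterexamples (restrictor triples failing the scope): 6.

6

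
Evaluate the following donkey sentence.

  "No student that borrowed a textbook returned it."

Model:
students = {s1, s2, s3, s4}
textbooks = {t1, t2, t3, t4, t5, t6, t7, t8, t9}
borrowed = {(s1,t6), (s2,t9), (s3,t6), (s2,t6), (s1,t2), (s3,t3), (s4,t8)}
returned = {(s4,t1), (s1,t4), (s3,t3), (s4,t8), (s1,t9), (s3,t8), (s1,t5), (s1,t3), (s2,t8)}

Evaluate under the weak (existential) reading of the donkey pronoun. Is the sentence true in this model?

"it" takes "a textbook" as antecedent — a donkey pronoun bound across the clause boundary.
Truth condition: for no (s,t) with borrowed(s,t) does returned(s,t) hold.
Restrictor pairs — does the scope hold? (s1,t2):fails  (s1,t6):fails  (s2,t6):fails  (s2,t9):fails  (s3,t3):holds  (s3,t6):fails  (s4,t8):holds
Scope holds for 2 pair(s), so the sentence is false.

False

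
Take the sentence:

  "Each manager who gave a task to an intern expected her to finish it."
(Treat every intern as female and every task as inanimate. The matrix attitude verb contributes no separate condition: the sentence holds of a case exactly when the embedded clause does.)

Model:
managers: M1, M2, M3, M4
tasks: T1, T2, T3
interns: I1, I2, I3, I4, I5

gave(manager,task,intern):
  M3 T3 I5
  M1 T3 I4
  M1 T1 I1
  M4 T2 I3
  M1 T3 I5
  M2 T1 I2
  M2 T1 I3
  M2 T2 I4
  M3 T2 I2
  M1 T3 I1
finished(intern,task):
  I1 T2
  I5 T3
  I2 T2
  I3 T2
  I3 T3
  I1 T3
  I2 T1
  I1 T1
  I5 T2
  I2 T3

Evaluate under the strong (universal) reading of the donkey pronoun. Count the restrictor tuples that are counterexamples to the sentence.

"her" takes "an intern" as antecedent and "it" takes "a task"; both are donkey pronouns co-varying with the restrictor.
Strong reading: for every (m,t,i) with gave(m,t,i), finished(i,t).
Restrictor triples: (M1,T1,I1)→finished(I1,T1) ✓  (M1,T3,I1)→finished(I1,T3) ✓  (M1,T3,I4)→finished(I4,T3) ✗  (M1,T3,I5)→finished(I5,T3) ✓  (M2,T1,I2)→finished(I2,T1) ✓  (M2,T1,I3)→finished(I3,T1) ✗  (M2,T2,I4)→finished(I4,T2) ✗  (M3,T2,I2)→finished(I2,T2) ✓  (M3,T3,I5)→finished(I5,T3) ✓  (M4,T2,I3)→finished(I3,T2) ✓
Counterexamples (restrictor triples failing the scope): 3.

3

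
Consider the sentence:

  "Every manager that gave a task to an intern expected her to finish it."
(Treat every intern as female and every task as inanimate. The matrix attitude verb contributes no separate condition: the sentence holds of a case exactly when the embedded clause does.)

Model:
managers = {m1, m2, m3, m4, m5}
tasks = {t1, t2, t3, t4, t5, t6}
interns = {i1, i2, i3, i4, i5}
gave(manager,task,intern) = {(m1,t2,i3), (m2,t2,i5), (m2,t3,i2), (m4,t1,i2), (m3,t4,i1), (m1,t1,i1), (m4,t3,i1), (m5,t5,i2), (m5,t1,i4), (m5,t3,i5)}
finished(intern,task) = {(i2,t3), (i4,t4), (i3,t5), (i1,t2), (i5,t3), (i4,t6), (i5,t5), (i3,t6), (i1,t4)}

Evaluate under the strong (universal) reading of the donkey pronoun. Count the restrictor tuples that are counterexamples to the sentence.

7

"her" takes "an intern" as antecedent and "it" takes "a task"; both are donkey pronouns co-varying with the restrictor.
Strong reading: for every (m,t,i) with gave(m,t,i), finished(i,t).
Restrictor triples: (m1,t1,i1)→finished(i1,t1) ✗  (m1,t2,i3)→finished(i3,t2) ✗  (m2,t2,i5)→finished(i5,t2) ✗  (m2,t3,i2)→finished(i2,t3) ✓  (m3,t4,i1)→finished(i1,t4) ✓  (m4,t1,i2)→finished(i2,t1) ✗  (m4,t3,i1)→finished(i1,t3) ✗  (m5,t1,i4)→finished(i4,t1) ✗  (m5,t3,i5)→finished(i5,t3) ✓  (m5,t5,i2)→finished(i2,t5) ✗
Counterexamples (restrictor triples failing the scope): 7.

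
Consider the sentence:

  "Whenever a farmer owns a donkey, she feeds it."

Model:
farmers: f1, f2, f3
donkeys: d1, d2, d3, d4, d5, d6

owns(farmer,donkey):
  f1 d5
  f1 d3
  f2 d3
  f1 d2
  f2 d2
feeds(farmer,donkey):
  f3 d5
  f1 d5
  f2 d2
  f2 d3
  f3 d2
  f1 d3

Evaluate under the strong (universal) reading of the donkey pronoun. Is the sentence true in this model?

"it" takes "a donkey" as antecedent — a donkey pronoun bound across the clause boundary.
Strong reading: for every (f,d) with owns(f,d), feeds(f,d).
Restrictor pairs: (f1,d2) ✗  (f1,d3) ✓  (f1,d5) ✓  (f2,d2) ✓  (f2,d3) ✓
Counterexample: (f1,d2) is in owns but fails the scope.

False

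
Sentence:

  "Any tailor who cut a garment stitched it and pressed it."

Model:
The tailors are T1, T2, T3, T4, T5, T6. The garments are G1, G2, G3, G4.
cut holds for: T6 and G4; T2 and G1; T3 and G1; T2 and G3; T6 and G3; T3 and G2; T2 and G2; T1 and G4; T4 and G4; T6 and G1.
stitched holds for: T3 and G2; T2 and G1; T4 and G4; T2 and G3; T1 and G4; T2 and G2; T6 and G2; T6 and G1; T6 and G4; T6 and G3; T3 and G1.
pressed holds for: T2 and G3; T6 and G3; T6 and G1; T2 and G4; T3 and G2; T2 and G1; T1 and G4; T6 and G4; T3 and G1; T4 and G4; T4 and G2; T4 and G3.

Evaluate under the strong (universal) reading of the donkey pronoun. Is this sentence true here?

"it" takes "a garment" as antecedent — a donkey pronoun bound across the clause boundary.
Strong reading: for every (t,g) with cut(t,g), stitched(t,g) ∧ pressed(t,g).
Restrictor pairs: (T1,G4) ✓  (T2,G1) ✓  (T2,G2) ✗  (T2,G3) ✓  (T3,G1) ✓  (T3,G2) ✓  (T4,G4) ✓  (T6,G1) ✓  (T6,G3) ✓  (T6,G4) ✓
Counterexample: (T2,G2) is in cut but fails the scope.

False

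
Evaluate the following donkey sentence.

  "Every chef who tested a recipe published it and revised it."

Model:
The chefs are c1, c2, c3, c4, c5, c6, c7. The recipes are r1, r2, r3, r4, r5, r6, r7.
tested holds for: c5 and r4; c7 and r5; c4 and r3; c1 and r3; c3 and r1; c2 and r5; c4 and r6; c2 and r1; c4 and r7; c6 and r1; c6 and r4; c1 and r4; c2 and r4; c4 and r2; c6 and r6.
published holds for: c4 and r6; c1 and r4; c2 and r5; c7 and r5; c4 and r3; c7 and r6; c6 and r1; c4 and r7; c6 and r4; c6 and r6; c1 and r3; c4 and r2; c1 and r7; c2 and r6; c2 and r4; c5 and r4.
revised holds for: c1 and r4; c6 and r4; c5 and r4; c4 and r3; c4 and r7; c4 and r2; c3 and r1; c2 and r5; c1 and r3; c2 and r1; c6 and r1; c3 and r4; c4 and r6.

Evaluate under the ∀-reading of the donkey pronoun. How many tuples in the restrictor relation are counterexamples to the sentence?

5

"it" takes "a recipe" as antecedent — a donkey pronoun bound across the clause boundary.
Strong reading: for every (c,r) with tested(c,r), published(c,r) ∧ revised(c,r).
Restrictor pairs: (c1,r3) ✓  (c1,r4) ✓  (c2,r1) ✗  (c2,r4) ✗  (c2,r5) ✓  (c3,r1) ✗  (c4,r2) ✓  (c4,r3) ✓  (c4,r6) ✓  (c4,r7) ✓  (c5,r4) ✓  (c6,r1) ✓  (c6,r4) ✓  (c6,r6) ✗  (c7,r5) ✗
Counterexamples (restrictor pairs failing the scope): 5.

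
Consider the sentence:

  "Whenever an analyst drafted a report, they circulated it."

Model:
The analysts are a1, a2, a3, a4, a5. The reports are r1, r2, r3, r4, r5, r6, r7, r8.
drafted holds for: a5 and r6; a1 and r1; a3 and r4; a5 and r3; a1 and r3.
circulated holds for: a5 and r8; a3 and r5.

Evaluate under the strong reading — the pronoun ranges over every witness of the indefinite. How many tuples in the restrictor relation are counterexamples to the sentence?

5

"it" takes "a report" as antecedent — a donkey pronoun bound across the clause boundary.
Strong reading: for every (a,r) with drafted(a,r), circulated(a,r).
Restrictor pairs: (a1,r1) ✗  (a1,r3) ✗  (a3,r4) ✗  (a5,r3) ✗  (a5,r6) ✗
Counterexamples (restrictor pairs failing the scope): 5.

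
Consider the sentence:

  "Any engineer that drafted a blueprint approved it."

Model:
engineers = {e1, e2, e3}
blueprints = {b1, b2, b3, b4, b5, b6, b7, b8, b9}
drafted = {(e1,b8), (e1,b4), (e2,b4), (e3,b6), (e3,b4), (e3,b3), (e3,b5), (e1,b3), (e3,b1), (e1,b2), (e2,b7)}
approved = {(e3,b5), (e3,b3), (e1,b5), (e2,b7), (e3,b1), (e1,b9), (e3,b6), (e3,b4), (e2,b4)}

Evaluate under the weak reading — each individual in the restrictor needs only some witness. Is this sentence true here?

False

"it" takes "a blueprint" as antecedent — a donkey pronoun bound across the clause boundary.
Weak reading: every engineer e with some drafted-blueprint has at least one drafted-blueprint b such that approved(e,b).
Per engineer: e1:✗  e2:✓  e3:✓
e1 has no witness among its drafted-blueprints.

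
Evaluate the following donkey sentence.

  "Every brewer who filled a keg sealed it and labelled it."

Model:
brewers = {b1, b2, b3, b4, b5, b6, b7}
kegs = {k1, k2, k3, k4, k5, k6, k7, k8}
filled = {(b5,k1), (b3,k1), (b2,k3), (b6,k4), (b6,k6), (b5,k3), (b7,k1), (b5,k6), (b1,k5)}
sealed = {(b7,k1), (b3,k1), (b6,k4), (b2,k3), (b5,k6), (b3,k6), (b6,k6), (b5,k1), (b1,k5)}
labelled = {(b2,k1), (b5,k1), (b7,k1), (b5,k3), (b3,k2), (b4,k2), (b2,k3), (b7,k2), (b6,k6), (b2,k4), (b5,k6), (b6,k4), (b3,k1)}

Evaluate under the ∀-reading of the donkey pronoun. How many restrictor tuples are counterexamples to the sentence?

2

"it" takes "a keg" as antecedent — a donkey pronoun bound across the clause boundary.
Strong reading: for every (b,k) with filled(b,k), sealed(b,k) ∧ labelled(b,k).
Restrictor pairs: (b1,k5) ✗  (b2,k3) ✓  (b3,k1) ✓  (b5,k1) ✓  (b5,k3) ✗  (b5,k6) ✓  (b6,k4) ✓  (b6,k6) ✓  (b7,k1) ✓
Counterexamples (restrictor pairs failing the scope): 2.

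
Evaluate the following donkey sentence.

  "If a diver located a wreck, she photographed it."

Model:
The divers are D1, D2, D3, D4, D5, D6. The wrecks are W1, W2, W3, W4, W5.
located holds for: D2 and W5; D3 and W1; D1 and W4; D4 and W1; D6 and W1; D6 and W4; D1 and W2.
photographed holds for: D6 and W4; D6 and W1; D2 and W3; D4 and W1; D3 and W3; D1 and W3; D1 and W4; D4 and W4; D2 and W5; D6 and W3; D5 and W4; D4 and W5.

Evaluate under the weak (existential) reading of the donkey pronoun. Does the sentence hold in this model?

False

"it" takes "a wreck" as antecedent — a donkey pronoun bound across the clause boundary.
Weak reading: every diver d with some located-wreck has at least one located-wreck w such that photographed(d,w).
Per diver: D1:✓  D2:✓  D3:✗  D4:✓  D6:✓
D3 has no witness among its located-wrecks.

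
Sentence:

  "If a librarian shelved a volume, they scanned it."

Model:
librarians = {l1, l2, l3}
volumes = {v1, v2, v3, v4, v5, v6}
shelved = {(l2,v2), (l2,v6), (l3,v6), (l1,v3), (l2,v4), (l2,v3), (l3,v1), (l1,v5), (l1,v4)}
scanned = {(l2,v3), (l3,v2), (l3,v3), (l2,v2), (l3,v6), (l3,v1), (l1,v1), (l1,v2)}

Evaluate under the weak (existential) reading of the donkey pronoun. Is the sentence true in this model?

"it" takes "a volume" as antecedent — a donkey pronoun bound across the clause boundary.
Weak reading: every librarian l with some shelved-volume has at least one shelved-volume v such that scanned(l,v).
Per librarian: l1:✗  l2:✓  l3:✓
l1 has no witness among its shelved-volumes.

False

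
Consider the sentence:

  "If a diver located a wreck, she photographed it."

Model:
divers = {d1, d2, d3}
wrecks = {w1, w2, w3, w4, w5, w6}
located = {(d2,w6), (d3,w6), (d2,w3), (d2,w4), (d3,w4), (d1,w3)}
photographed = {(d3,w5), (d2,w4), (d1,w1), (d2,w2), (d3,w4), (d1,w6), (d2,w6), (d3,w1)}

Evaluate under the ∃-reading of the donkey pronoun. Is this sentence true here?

False

"it" takes "a wreck" as antecedent — a donkey pronoun bound across the clause boundary.
Weak reading: every diver d with some located-wreck has at least one located-wreck w such that photographed(d,w).
Per diver: d1:✗  d2:✓  d3:✓
d1 has no witness among its located-wrecks.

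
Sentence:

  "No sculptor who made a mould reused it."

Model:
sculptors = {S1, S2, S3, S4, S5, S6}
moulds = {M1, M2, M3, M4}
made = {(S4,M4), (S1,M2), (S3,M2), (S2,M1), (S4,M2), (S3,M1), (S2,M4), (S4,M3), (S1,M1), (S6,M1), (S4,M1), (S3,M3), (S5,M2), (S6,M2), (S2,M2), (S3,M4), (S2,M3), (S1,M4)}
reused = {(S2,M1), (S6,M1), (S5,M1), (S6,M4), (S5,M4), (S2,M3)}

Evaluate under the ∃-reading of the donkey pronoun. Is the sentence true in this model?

False

"it" takes "a mould" as antecedent — a donkey pronoun bound across the clause boundary.
Truth condition: for no (s,m) with made(s,m) does reused(s,m) hold.
Restrictor pairs — does the scope hold? (S1,M1):fails  (S1,M2):fails  (S1,M4):fails  (S2,M1):holds  (S2,M2):fails  (S2,M3):holds  (S2,M4):fails  (S3,M1):fails  (S3,M2):fails  (S3,M3):fails  (S3,M4):fails  (S4,M1):fails  (S4,M2):fails  (S4,M3):fails  (S4,M4):fails  (S5,M2):fails  (S6,M1):holds  (S6,M2):fails
Scope holds for 3 pair(s), so the sentence is false.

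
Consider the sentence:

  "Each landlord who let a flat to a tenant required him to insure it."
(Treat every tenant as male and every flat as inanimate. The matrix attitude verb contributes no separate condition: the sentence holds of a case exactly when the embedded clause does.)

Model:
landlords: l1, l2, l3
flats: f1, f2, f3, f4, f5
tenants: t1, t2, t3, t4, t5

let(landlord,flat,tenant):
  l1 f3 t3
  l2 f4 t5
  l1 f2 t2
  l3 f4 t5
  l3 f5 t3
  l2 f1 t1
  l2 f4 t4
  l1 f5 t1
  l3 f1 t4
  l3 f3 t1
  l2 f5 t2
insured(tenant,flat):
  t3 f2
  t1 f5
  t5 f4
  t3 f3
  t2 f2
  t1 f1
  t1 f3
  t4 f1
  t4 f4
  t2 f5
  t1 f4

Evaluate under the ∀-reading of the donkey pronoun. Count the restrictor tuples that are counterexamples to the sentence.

1

"him" takes "a tenant" as antecedent and "it" takes "a flat"; both are donkey pronouns co-varying with the restrictor.
Strong reading: for every (l,f,t) with let(l,f,t), insured(t,f).
Restrictor triples: (l1,f2,t2)→insured(t2,f2) ✓  (l1,f3,t3)→insured(t3,f3) ✓  (l1,f5,t1)→insured(t1,f5) ✓  (l2,f1,t1)→insured(t1,f1) ✓  (l2,f4,t4)→insured(t4,f4) ✓  (l2,f4,t5)→insured(t5,f4) ✓  (l2,f5,t2)→insured(t2,f5) ✓  (l3,f1,t4)→insured(t4,f1) ✓  (l3,f3,t1)→insured(t1,f3) ✓  (l3,f4,t5)→insured(t5,f4) ✓  (l3,f5,t3)→insured(t3,f5) ✗
Counterexamples (restrictor triples failing the scope): 1.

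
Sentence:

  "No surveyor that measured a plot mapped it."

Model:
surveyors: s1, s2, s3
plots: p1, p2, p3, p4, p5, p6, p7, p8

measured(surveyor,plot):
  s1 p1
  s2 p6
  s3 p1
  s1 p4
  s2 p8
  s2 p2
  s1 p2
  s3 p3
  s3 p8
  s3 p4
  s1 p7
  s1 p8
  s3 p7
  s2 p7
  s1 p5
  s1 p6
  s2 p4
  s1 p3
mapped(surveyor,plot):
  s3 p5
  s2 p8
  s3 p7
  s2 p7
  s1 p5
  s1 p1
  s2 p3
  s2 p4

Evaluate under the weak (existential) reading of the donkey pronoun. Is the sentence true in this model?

"it" takes "a plot" as antecedent — a donkey pronoun bound across the clause boundary.
Truth condition: for no (s,p) with measured(s,p) does mapped(s,p) hold.
Restrictor pairs — does the scope hold? (s1,p1):holds  (s1,p2):fails  (s1,p3):fails  (s1,p4):fails  (s1,p5):holds  (s1,p6):fails  (s1,p7):fails  (s1,p8):fails  (s2,p2):fails  (s2,p4):holds  (s2,p6):fails  (s2,p7):holds  (s2,p8):holds  (s3,p1):fails  (s3,p3):fails  (s3,p4):fails  (s3,p7):holds  (s3,p8):fails
Scope holds for 6 pair(s), so the sentence is false.

False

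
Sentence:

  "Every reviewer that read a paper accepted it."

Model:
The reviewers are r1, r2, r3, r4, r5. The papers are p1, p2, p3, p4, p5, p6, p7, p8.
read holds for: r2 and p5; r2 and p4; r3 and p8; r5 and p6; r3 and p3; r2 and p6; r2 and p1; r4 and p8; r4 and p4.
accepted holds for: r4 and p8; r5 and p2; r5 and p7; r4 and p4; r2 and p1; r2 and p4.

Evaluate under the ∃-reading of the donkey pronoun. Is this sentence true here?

False

"it" takes "a paper" as antecedent — a donkey pronoun bound across the clause boundary.
Weak reading: every reviewer r with some read-paper has at least one read-paper p such that accepted(r,p).
Per reviewer: r2:✓  r3:✗  r4:✓  r5:✗
r3 has no witness among its read-papers.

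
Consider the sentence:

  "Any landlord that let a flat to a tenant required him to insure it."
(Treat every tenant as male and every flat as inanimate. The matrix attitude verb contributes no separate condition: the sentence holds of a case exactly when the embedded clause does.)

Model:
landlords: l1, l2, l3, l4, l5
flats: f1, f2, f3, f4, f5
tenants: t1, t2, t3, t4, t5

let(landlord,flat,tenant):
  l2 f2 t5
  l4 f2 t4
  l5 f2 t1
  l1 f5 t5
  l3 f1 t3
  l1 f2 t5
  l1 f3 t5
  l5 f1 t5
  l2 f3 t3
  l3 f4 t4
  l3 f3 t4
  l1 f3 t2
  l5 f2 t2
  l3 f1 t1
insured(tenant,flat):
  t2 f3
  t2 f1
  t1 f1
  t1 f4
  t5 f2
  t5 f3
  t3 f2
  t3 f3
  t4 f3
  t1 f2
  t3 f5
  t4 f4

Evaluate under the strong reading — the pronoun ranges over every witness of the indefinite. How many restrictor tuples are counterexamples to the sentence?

"him" takes "a tenant" as antecedent and "it" takes "a flat"; both are donkey pronouns co-varying with the restrictor.
Strong reading: for every (l,f,t) with let(l,f,t), insured(t,f).
Restrictor triples: (l1,f2,t5)→insured(t5,f2) ✓  (l1,f3,t2)→insured(t2,f3) ✓  (l1,f3,t5)→insured(t5,f3) ✓  (l1,f5,t5)→insured(t5,f5) ✗  (l2,f2,t5)→insured(t5,f2) ✓  (l2,f3,t3)→insured(t3,f3) ✓  (l3,f1,t1)→insured(t1,f1) ✓  (l3,f1,t3)→insured(t3,f1) ✗  (l3,f3,t4)→insured(t4,f3) ✓  (l3,f4,t4)→insured(t4,f4) ✓  (l4,f2,t4)→insured(t4,f2) ✗  (l5,f1,t5)→insured(t5,f1) ✗  (l5,f2,t1)→insured(t1,f2) ✓  (l5,f2,t2)→insured(t2,f2) ✗
Counterexamples (restrictor triples failing the scope): 5.

5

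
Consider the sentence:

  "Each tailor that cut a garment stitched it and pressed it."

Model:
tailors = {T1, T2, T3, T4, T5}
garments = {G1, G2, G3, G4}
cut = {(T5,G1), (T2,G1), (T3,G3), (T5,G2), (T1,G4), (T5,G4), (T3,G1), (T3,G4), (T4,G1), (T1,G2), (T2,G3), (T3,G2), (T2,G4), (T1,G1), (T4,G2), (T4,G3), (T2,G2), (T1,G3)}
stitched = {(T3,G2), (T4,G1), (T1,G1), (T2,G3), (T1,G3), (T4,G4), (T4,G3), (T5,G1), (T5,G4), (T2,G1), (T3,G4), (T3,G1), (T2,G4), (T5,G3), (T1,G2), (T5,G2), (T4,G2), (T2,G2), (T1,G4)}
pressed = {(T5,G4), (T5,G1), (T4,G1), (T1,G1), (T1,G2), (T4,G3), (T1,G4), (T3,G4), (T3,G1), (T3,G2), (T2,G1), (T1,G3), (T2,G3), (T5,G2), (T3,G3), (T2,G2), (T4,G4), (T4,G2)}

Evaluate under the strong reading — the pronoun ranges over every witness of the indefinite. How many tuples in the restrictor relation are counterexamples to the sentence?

2

"it" takes "a garment" as antecedent — a donkey pronoun bound across the clause boundary.
Strong reading: for every (t,g) with cut(t,g), stitched(t,g) ∧ pressed(t,g).
Restrictor pairs: (T1,G1) ✓  (T1,G2) ✓  (T1,G3) ✓  (T1,G4) ✓  (T2,G1) ✓  (T2,G2) ✓  (T2,G3) ✓  (T2,G4) ✗  (T3,G1) ✓  (T3,G2) ✓  (T3,G3) ✗  (T3,G4) ✓  (T4,G1) ✓  (T4,G2) ✓  (T4,G3) ✓  (T5,G1) ✓  (T5,G2) ✓  (T5,G4) ✓
Counterexamples (restrictor pairs failing the scope): 2.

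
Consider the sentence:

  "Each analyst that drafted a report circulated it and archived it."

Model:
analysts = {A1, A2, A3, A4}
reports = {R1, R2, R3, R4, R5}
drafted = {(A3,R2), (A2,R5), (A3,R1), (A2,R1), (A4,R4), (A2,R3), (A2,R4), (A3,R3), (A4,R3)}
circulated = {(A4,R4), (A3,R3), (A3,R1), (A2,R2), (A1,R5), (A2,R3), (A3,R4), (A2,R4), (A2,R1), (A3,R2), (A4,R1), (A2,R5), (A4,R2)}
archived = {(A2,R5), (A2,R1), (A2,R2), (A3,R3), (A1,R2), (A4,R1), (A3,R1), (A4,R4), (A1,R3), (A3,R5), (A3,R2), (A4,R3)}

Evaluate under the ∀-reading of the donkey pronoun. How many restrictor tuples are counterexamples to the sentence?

3

"it" takes "a report" as antecedent — a donkey pronoun bound across the clause boundary.
Strong reading: for every (a,r) with drafted(a,r), circulated(a,r) ∧ archived(a,r).
Restrictor pairs: (A2,R1) ✓  (A2,R3) ✗  (A2,R4) ✗  (A2,R5) ✓  (A3,R1) ✓  (A3,R2) ✓  (A3,R3) ✓  (A4,R3) ✗  (A4,R4) ✓
Counterexamples (restrictor pairs failing the scope): 3.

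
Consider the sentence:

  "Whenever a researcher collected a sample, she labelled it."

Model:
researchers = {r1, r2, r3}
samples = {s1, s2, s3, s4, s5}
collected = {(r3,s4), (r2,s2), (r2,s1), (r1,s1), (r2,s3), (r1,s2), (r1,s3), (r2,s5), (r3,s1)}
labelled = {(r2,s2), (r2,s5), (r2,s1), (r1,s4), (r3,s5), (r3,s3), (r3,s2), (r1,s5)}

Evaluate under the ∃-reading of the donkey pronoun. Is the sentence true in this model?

False

"it" takes "a sample" as antecedent — a donkey pronoun bound across the clause boundary.
Weak reading: every researcher r with some collected-sample has at least one collected-sample s such that labelled(r,s).
Per researcher: r1:✗  r2:✓  r3:✗
r1 has no witness among its collected-samples.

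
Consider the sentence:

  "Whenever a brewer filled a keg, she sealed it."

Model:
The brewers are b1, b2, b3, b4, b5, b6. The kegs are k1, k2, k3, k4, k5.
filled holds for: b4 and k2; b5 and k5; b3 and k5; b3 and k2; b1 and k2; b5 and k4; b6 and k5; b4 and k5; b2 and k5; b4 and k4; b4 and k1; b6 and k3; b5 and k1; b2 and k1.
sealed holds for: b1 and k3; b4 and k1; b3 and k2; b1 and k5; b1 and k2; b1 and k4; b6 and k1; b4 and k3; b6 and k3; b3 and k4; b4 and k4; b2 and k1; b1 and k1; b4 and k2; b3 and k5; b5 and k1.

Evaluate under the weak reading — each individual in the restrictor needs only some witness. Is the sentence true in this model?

True

"it" takes "a keg" as antecedent — a donkey pronoun bound across the clause boundary.
Weak reading: every brewer b with some filled-keg has at least one filled-keg k such that sealed(b,k).
Per brewer: b1:✓  b2:✓  b3:✓  b4:✓  b5:✓  b6:✓
Every brewer in the restrictor has a witness.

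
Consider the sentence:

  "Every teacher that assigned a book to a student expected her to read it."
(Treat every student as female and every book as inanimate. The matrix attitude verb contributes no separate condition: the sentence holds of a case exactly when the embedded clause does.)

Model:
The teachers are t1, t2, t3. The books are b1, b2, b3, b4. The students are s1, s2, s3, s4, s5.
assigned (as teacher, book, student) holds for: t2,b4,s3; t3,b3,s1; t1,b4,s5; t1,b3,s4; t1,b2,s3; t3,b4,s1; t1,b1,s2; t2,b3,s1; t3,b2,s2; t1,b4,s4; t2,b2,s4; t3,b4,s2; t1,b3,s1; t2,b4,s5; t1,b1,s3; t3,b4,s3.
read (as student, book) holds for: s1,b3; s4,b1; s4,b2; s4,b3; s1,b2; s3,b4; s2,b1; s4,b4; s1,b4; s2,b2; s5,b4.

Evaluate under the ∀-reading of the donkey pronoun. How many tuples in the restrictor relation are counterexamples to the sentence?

"her" takes "a student" as antecedent and "it" takes "a book"; both are donkey pronouns co-varying with the restrictor.
Strong reading: for every (t,b,s) with assigned(t,b,s), read(s,b).
Restrictor triples: (t1,b1,s2)→read(s2,b1) ✓  (t1,b1,s3)→read(s3,b1) ✗  (t1,b2,s3)→read(s3,b2) ✗  (t1,b3,s1)→read(s1,b3) ✓  (t1,b3,s4)→read(s4,b3) ✓  (t1,b4,s4)→read(s4,b4) ✓  (t1,b4,s5)→read(s5,b4) ✓  (t2,b2,s4)→read(s4,b2) ✓  (t2,b3,s1)→read(s1,b3) ✓  (t2,b4,s3)→read(s3,b4) ✓  (t2,b4,s5)→read(s5,b4) ✓  (t3,b2,s2)→read(s2,b2) ✓  (t3,b3,s1)→read(s1,b3) ✓  (t3,b4,s1)→read(s1,b4) ✓  (t3,b4,s2)→read(s2,b4) ✗  (t3,b4,s3)→read(s3,b4) ✓
Counterexamples (restrictor triples failing the scope): 3.

3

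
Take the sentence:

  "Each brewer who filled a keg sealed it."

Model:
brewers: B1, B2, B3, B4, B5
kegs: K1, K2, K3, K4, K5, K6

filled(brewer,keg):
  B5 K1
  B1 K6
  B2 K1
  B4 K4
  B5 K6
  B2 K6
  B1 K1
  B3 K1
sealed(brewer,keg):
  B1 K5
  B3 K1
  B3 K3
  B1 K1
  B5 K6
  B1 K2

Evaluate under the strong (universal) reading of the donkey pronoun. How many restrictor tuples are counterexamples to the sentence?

"it" takes "a keg" as antecedent — a donkey pronoun bound across the clause boundary.
Strong reading: for every (b,k) with filled(b,k), sealed(b,k).
Restrictor pairs: (B1,K1) ✓  (B1,K6) ✗  (B2,K1) ✗  (B2,K6) ✗  (B3,K1) ✓  (B4,K4) ✗  (B5,K1) ✗  (B5,K6) ✓
Counterexamples (restrictor pairs failing the scope): 5.

5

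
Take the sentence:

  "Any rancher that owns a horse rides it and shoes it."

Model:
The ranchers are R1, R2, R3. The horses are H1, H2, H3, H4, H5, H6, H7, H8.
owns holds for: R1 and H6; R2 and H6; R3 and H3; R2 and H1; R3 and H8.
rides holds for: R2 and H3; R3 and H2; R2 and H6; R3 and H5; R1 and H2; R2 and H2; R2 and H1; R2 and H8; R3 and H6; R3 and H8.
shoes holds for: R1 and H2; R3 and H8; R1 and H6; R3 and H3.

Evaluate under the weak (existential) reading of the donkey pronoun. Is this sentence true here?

False

"it" takes "a horse" as antecedent — a donkey pronoun bound across the clause boundary.
Weak reading: every rancher r with some owns-horse has at least one owns-horse h such that rides(r,h) ∧ shoes(r,h).
Per rancher: R1:✗  R2:✗  R3:✓
R1 has no witness among its owns-horses.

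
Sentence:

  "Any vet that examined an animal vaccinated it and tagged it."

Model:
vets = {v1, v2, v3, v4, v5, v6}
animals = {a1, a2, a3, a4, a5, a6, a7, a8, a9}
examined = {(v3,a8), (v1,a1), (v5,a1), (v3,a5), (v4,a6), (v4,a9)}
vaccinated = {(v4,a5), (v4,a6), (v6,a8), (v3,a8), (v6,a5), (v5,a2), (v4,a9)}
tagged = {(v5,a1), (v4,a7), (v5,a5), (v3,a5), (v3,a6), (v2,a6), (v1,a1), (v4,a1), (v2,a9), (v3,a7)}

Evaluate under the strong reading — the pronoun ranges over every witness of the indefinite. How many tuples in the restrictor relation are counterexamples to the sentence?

"it" takes "an animal" as antecedent — a donkey pronoun bound across the clause boundary.
Strong reading: for every (v,a) with examined(v,a), vaccinated(v,a) ∧ tagged(v,a).
Restrictor pairs: (v1,a1) ✗  (v3,a5) ✗  (v3,a8) ✗  (v4,a6) ✗  (v4,a9) ✗  (v5,a1) ✗
Counterexamples (restrictor pairs failing the scope): 6.

6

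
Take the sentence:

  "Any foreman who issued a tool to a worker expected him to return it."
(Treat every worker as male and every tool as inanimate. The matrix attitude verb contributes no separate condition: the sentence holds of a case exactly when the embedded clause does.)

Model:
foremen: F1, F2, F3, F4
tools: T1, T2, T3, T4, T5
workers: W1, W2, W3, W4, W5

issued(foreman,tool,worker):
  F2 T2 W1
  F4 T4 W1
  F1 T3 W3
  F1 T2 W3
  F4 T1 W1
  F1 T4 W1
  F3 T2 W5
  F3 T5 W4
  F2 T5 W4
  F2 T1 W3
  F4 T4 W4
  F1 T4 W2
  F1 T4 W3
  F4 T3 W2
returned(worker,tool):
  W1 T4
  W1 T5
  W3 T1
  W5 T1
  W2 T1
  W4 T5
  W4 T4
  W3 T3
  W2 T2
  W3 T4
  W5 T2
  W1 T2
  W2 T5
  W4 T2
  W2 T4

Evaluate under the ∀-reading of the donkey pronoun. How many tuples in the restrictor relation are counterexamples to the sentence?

3

"him" takes "a worker" as antecedent and "it" takes "a tool"; both are donkey pronouns co-varying with the restrictor.
Strong reading: for every (f,t,w) with issued(f,t,w), returned(w,t).
Restrictor triples: (F1,T2,W3)→returned(W3,T2) ✗  (F1,T3,W3)→returned(W3,T3) ✓  (F1,T4,W1)→returned(W1,T4) ✓  (F1,T4,W2)→returned(W2,T4) ✓  (F1,T4,W3)→returned(W3,T4) ✓  (F2,T1,W3)→returned(W3,T1) ✓  (F2,T2,W1)→returned(W1,T2) ✓  (F2,T5,W4)→returned(W4,T5) ✓  (F3,T2,W5)→returned(W5,T2) ✓  (F3,T5,W4)→returned(W4,T5) ✓  (F4,T1,W1)→returned(W1,T1) ✗  (F4,T3,W2)→returned(W2,T3) ✗  (F4,T4,W1)→returned(W1,T4) ✓  (F4,T4,W4)→returned(W4,T4) ✓
Counterexamples (restrictor triples failing the scope): 3.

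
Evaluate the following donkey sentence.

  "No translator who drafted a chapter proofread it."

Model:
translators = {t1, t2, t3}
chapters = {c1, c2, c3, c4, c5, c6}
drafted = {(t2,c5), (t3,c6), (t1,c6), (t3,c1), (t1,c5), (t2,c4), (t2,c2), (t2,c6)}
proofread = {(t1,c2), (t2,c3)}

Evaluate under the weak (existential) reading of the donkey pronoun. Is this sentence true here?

"it" takes "a chapter" as antecedent — a donkey pronoun bound across the clause boundary.
Truth condition: for no (t,c) with drafted(t,c) does proofread(t,c) hold.
Restrictor pairs — does the scope hold? (t1,c5):fails  (t1,c6):fails  (t2,c2):fails  (t2,c4):fails  (t2,c5):fails  (t2,c6):fails  (t3,c1):fails  (t3,c6):fails
Scope holds for no restrictor pair, so the sentence is true.

True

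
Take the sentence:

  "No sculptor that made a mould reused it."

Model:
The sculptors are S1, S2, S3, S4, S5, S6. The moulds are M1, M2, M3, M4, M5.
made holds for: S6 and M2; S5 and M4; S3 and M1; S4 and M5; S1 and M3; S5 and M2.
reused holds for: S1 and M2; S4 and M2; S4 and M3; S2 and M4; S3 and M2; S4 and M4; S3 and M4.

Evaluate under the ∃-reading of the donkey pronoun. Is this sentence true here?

"it" takes "a mould" as antecedent — a donkey pronoun bound across the clause boundary.
Truth condition: for no (s,m) with made(s,m) does reused(s,m) hold.
Restrictor pairs — does the scope hold? (S1,M3):fails  (S3,M1):fails  (S4,M5):fails  (S5,M2):fails  (S5,M4):fails  (S6,M2):fails
Scope holds for no restrictor pair, so the sentence is true.

True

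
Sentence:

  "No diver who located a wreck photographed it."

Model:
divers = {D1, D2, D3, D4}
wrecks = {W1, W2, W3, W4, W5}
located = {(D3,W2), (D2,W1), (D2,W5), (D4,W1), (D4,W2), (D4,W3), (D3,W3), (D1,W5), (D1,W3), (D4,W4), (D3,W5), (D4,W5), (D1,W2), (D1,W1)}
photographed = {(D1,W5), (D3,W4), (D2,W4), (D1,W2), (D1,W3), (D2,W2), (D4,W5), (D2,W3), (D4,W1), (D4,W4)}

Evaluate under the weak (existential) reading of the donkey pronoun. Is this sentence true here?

"it" takes "a wreck" as antecedent — a donkey pronoun bound across the clause boundary.
Truth condition: for no (d,w) with located(d,w) does photographed(d,w) hold.
Restrictor pairs — does the scope hold? (D1,W1):fails  (D1,W2):holds  (D1,W3):holds  (D1,W5):holds  (D2,W1):fails  (D2,W5):fails  (D3,W2):fails  (D3,W3):fails  (D3,W5):fails  (D4,W1):holds  (D4,W2):fails  (D4,W3):fails  (D4,W4):holds  (D4,W5):holds
Scope holds for 6 pair(s), so the sentence is false.

False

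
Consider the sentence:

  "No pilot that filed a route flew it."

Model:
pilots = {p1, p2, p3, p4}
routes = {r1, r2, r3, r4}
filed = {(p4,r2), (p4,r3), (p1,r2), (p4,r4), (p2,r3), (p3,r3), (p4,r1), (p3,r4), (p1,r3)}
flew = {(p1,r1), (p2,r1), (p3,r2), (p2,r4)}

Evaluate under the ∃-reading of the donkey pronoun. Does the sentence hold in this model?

True

"it" takes "a route" as antecedent — a donkey pronoun bound across the clause boundary.
Truth condition: for no (p,r) with filed(p,r) does flew(p,r) hold.
Restrictor pairs — does the scope hold? (p1,r2):fails  (p1,r3):fails  (p2,r3):fails  (p3,r3):fails  (p3,r4):fails  (p4,r1):fails  (p4,r2):fails  (p4,r3):fails  (p4,r4):fails
Scope holds for no restrictor pair, so the sentence is true.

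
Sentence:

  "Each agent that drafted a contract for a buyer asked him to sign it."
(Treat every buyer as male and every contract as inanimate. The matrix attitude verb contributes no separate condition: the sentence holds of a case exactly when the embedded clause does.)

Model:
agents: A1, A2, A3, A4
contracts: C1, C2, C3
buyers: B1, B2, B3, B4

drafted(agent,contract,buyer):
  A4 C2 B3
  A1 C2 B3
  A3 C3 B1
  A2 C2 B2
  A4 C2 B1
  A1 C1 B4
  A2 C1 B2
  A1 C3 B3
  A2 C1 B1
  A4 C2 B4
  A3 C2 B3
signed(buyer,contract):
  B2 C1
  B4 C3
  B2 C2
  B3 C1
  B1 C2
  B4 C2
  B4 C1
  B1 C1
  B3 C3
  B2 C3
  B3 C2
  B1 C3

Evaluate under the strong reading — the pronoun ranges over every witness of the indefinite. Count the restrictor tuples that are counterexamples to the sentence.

0

"him" takes "a buyer" as antecedent and "it" takes "a contract"; both are donkey pronouns co-varying with the restrictor.
Strong reading: for every (a,c,b) with drafted(a,c,b), signed(b,c).
Restrictor triples: (A1,C1,B4)→signed(B4,C1) ✓  (A1,C2,B3)→signed(B3,C2) ✓  (A1,C3,B3)→signed(B3,C3) ✓  (A2,C1,B1)→signed(B1,C1) ✓  (A2,C1,B2)→signed(B2,C1) ✓  (A2,C2,B2)→signed(B2,C2) ✓  (A3,C2,B3)→signed(B3,C2) ✓  (A3,C3,B1)→signed(B1,C3) ✓  (A4,C2,B1)→signed(B1,C2) ✓  (A4,C2,B3)→signed(B3,C2) ✓  (A4,C2,B4)→signed(B4,C2) ✓
Counterexamples (restrictor triples failing the scope): 0.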